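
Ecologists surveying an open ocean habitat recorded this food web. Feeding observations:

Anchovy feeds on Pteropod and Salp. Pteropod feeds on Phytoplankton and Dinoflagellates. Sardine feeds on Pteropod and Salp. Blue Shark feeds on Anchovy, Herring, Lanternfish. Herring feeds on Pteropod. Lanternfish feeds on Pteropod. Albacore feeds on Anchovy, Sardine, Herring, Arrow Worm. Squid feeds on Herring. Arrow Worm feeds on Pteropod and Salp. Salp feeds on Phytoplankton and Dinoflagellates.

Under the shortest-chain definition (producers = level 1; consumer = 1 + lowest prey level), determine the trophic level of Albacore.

Trophic level 4

Dinoflagellates is a producer → level 1.
Pteropod eats Dinoflagellates → level 2.
Sardine eats Pteropod → level 3.
Albacore eats Sardine → level 4.
No prey of Albacore is below level 3, so 4 is the minimum.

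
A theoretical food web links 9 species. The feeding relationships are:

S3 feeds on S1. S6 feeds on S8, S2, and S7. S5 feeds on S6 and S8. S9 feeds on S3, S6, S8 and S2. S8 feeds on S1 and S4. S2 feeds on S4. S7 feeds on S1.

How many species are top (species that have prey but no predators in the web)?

2

Top species (has prey, but nothing eats it): S9, S5.
Count: 2.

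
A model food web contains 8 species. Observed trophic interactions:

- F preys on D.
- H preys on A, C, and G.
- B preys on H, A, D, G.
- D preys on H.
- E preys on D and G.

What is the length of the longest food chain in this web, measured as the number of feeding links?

3 links

One longest chain: A → H → D → E.
It has 4 species and 3 links.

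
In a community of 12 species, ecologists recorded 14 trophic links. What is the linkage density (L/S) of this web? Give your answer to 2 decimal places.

L/S = 1.17

There are L = 14 links among S = 12 species.
L/S = 14/12 = 1.1667 ≈ 1.17.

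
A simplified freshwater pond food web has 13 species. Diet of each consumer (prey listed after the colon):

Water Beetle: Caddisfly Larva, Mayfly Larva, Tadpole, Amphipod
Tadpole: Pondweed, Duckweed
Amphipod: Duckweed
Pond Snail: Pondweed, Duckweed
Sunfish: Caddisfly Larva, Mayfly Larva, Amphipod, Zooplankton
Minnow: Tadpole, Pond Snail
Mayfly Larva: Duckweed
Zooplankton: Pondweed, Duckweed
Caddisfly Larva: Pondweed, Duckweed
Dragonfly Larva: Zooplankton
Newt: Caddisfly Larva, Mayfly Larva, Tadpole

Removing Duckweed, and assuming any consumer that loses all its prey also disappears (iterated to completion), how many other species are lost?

2

Remove Duckweed.
Round 1: Mayfly Larva (all prey gone), Amphipod (all prey gone) → extinct.
No further losses. Total secondary extinctions: 2.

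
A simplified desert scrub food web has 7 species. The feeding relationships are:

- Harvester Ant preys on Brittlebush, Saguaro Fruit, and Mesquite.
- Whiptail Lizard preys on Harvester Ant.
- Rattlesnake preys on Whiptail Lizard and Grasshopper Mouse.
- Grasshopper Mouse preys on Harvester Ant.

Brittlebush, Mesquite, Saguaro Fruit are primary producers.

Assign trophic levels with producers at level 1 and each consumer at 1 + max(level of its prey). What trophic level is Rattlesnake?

Brittlebush is a producer → level 1.
Harvester Ant eats Brittlebush (level 1); other prey at levels: Mesquite 1, Saguaro Fruit 1 → level 2.
Whiptail Lizard eats Harvester Ant → level 3.
Rattlesnake eats Whiptail Lizard (level 3); other prey at levels: Grasshopper Mouse 3 → level 4.

Trophic level 4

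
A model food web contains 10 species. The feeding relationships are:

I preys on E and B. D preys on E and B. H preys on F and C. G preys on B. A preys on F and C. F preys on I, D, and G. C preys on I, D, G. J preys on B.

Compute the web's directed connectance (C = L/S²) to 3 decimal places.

The web has S = 10 species and L = 16 feeding links.
C = L / S² = 16 / 100 = 0.1600 ≈ 0.160.

C = 0.160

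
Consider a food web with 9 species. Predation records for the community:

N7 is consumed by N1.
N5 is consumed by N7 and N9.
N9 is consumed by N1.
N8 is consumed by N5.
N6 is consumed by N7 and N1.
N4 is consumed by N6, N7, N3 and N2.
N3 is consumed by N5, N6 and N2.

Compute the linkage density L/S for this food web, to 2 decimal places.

L/S = 1.56

There are L = 14 links among S = 9 species.
L/S = 14/9 = 1.5556 ≈ 1.56.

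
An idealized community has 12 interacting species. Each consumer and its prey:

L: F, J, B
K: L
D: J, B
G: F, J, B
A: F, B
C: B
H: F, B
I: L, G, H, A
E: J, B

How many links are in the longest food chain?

One longest chain: F → L → K.
It has 3 species and 2 links.

2 links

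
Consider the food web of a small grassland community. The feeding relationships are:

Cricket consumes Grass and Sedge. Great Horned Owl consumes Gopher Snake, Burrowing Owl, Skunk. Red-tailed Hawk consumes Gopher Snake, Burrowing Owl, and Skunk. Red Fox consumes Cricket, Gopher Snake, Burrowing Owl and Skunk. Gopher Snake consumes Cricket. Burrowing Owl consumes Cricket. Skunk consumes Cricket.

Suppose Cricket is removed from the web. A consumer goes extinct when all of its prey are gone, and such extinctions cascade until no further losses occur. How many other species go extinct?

6

Remove Cricket.
Round 1: Skunk (all prey gone), Gopher Snake (all prey gone), Burrowing Owl (all prey gone) → extinct.
Round 2: Great Horned Owl (all prey gone), Red Fox (all prey gone), Red-tailed Hawk (all prey gone) → extinct.
No further losses. Total secondary extinctions: 6.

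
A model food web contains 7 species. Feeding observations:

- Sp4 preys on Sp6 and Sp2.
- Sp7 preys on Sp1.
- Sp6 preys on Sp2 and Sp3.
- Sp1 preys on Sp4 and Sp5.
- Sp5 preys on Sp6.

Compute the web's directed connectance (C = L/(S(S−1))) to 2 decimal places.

C = 0.19

The web has S = 7 species and L = 8 feeding links.
C = L / (S(S−1)) = 8 / 42 = 0.1905 ≈ 0.19.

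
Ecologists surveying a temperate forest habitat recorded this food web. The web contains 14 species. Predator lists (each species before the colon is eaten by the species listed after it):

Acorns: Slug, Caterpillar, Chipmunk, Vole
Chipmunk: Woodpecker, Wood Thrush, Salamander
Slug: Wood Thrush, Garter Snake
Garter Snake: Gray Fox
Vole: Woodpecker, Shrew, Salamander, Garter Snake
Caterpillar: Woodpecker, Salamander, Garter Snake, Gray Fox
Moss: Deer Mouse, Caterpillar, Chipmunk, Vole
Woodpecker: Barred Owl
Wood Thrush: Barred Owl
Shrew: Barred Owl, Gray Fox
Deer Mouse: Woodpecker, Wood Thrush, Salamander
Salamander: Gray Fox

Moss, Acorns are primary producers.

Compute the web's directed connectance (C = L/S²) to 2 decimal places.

C = 0.15

The web has S = 14 species and L = 30 feeding links.
C = L / S² = 30 / 196 = 0.1531 ≈ 0.15.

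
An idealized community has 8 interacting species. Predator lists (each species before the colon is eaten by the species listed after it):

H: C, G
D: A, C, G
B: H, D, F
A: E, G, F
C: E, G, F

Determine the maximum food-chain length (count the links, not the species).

One longest chain: B → D → A → E.
It has 4 species and 3 links.

3 links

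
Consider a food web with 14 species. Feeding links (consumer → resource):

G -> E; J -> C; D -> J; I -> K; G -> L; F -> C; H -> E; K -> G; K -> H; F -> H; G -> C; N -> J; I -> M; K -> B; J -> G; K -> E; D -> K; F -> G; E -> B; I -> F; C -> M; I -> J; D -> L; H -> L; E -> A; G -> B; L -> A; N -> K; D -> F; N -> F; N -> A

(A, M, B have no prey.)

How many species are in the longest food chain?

One longest chain: A → L → G → K → N.
It has 5 species and 4 links.

5 species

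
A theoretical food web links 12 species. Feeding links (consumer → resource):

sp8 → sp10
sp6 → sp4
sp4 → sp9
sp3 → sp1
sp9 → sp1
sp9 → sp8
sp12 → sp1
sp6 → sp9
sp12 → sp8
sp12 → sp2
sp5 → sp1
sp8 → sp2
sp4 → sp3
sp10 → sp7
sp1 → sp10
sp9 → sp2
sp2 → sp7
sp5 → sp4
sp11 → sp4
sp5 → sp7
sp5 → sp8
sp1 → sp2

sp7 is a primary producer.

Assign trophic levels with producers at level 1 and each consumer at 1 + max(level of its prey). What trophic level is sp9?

sp7 is a producer → level 1.
sp2 eats sp7 → level 2.
sp1 eats sp2 (level 2); other prey at levels: sp10 2 → level 3.
sp9 eats sp1 (level 3); other prey at levels: sp2 2, sp8 3 → level 4.

Trophic level 4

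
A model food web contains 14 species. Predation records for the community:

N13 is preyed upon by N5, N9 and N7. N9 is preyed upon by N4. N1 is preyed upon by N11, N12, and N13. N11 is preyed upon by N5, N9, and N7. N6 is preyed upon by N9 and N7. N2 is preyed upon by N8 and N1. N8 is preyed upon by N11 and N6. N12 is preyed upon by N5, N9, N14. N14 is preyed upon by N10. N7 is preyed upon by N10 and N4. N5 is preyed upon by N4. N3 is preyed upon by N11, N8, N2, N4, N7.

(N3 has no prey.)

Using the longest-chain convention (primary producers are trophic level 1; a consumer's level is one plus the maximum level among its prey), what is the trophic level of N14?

Trophic level 5

N3 is a producer → level 1.
N2 eats N3 → level 2.
N1 eats N2 → level 3.
N12 eats N1 → level 4.
N14 eats N12 → level 5.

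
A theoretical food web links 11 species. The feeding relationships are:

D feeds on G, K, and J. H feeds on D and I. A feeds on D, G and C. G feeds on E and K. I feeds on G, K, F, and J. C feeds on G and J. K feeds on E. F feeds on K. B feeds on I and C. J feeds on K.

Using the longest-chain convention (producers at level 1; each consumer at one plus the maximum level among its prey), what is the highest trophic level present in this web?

Producers (level 1): E.
E → K → J → C → A gives A level 5.
No species has a prey at level 5, so no species reaches level 6.

5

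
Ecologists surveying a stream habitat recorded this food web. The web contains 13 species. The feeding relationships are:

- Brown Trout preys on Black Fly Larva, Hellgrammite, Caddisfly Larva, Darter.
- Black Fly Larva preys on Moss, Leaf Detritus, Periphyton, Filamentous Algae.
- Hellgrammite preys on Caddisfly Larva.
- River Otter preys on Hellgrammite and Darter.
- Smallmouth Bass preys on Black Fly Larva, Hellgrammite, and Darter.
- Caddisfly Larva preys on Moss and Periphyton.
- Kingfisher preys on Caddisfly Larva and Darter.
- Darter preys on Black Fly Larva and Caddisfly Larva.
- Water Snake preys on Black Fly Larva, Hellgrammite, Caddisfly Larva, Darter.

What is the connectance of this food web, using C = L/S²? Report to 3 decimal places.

The web has S = 13 species and L = 24 feeding links.
C = L / S² = 24 / 169 = 0.1420 ≈ 0.142.

C = 0.142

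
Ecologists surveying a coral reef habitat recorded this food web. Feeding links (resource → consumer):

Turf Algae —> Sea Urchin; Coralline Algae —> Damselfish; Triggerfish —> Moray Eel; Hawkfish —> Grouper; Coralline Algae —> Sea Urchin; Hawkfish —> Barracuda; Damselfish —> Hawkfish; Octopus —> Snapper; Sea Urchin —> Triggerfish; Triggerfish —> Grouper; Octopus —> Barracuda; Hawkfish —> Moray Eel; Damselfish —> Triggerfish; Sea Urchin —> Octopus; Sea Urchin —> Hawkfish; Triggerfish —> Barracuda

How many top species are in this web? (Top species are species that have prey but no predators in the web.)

4

Top species (has prey, but nothing eats it): Moray Eel, Snapper, Grouper, Barracuda.
Count: 4.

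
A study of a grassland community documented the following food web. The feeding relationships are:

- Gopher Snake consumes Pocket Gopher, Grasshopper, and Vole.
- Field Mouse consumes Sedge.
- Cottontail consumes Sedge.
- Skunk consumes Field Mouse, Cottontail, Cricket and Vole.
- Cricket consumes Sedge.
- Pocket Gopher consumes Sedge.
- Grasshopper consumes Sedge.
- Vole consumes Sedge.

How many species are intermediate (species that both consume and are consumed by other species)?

6

Intermediate species (has both prey and predators): Cricket, Cottontail, Vole, Pocket Gopher, Field Mouse, Grasshopper.
Count: 6.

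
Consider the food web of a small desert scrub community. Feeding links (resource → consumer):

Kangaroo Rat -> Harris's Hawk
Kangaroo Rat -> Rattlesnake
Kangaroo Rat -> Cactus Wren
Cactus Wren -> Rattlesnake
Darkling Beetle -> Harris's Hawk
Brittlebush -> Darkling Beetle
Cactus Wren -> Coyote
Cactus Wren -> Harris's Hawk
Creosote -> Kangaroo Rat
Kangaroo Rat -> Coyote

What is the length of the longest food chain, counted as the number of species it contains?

4 species

One longest chain: Creosote → Kangaroo Rat → Cactus Wren → Coyote.
It has 4 species and 3 links.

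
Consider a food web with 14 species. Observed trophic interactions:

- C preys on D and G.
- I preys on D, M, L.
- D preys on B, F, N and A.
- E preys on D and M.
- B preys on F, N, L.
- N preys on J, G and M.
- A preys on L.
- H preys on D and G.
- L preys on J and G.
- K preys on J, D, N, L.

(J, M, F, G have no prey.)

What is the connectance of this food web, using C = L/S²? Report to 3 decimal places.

C = 0.133

The web has S = 14 species and L = 26 feeding links.
C = L / S² = 26 / 196 = 0.1327 ≈ 0.133.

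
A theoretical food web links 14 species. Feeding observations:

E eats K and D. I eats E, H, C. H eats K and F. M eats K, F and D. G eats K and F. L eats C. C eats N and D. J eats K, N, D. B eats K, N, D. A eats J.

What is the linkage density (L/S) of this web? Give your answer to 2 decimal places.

L/S = 1.57

There are L = 22 links among S = 14 species.
L/S = 22/14 = 1.5714 ≈ 1.57.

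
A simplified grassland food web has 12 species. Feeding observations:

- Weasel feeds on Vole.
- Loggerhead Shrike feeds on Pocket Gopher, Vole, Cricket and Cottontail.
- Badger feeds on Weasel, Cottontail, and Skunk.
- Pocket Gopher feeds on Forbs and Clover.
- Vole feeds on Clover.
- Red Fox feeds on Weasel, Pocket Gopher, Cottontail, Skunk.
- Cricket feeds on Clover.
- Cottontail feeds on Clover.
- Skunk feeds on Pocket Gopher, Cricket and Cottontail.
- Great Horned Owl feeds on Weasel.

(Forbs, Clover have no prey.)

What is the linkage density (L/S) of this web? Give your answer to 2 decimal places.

There are L = 21 links among S = 12 species.
L/S = 21/12 = 1.7500 ≈ 1.75.

L/S = 1.75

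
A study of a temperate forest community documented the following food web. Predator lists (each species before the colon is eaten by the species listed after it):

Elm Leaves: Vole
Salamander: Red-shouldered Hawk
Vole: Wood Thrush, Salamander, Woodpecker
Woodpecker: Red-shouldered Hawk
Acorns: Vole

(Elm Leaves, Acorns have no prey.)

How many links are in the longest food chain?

One longest chain: Elm Leaves → Vole → Salamander → Red-shouldered Hawk.
It has 4 species and 3 links.

3 links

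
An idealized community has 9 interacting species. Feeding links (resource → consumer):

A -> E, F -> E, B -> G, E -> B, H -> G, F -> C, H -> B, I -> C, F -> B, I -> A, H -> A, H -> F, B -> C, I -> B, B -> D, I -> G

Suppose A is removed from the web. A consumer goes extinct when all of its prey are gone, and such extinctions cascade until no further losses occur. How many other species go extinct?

0

Remove A.
Every predator of it retains at least one other prey: E still has F.
No consumer loses all prey, so no secondary extinctions occur.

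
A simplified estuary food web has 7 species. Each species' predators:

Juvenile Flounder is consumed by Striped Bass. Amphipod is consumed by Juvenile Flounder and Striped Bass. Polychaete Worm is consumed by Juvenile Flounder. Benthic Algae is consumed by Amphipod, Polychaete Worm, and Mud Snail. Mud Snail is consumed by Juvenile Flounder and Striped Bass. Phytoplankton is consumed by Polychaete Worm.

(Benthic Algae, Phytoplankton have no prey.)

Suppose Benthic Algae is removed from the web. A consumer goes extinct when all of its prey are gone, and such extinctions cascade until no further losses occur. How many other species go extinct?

2

Remove Benthic Algae.
Round 1: Mud Snail (all prey gone), Amphipod (all prey gone) → extinct.
No further losses. Total secondary extinctions: 2.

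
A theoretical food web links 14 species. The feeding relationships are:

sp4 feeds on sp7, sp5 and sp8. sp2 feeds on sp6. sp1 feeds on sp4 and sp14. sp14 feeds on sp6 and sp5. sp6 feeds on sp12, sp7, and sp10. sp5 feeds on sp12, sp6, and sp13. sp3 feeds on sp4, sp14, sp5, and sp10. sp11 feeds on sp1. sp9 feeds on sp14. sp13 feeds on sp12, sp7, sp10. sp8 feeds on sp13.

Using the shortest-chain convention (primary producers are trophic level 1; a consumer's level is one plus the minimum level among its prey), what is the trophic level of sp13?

sp10 is a producer → level 1.
sp13 eats sp10 → level 2.

Trophic level 2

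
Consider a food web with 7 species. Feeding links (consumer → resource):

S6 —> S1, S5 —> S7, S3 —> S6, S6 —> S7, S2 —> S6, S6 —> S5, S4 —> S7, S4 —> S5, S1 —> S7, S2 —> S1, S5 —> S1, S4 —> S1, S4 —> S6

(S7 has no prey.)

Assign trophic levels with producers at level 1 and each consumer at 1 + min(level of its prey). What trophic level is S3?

S7 is a producer → level 1.
S6 eats S7 → level 2.
S3 eats S6 → level 3.
No prey of S3 is below level 2, so 3 is the minimum.

Trophic level 3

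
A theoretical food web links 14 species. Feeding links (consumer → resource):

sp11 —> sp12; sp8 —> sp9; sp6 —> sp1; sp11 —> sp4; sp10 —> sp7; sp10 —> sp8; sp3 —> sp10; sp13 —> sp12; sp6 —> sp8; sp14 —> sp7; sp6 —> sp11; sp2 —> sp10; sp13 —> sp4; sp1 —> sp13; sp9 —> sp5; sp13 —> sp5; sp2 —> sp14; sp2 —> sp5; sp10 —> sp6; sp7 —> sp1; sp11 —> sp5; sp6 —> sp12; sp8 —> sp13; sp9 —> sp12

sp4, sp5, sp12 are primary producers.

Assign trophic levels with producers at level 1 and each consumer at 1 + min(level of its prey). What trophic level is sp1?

Trophic level 3

sp4 is a producer → level 1.
sp13 eats sp4 → level 2.
sp1 eats sp13 → level 3.
No prey of sp1 is below level 2, so 3 is the minimum.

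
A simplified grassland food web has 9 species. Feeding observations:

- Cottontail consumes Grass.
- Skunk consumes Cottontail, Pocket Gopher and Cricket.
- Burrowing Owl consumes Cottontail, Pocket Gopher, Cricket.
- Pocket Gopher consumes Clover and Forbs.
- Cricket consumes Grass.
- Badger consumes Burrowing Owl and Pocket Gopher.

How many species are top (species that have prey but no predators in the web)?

Top species (has prey, but nothing eats it): Skunk, Badger.
Count: 2.

2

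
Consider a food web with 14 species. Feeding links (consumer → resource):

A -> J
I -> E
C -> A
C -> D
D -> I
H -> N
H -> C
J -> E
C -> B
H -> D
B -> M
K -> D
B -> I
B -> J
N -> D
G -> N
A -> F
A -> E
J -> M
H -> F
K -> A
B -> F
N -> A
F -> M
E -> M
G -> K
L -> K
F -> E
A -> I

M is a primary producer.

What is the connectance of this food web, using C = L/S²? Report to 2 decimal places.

C = 0.15

The web has S = 14 species and L = 29 feeding links.
C = L / S² = 29 / 196 = 0.1480 ≈ 0.15.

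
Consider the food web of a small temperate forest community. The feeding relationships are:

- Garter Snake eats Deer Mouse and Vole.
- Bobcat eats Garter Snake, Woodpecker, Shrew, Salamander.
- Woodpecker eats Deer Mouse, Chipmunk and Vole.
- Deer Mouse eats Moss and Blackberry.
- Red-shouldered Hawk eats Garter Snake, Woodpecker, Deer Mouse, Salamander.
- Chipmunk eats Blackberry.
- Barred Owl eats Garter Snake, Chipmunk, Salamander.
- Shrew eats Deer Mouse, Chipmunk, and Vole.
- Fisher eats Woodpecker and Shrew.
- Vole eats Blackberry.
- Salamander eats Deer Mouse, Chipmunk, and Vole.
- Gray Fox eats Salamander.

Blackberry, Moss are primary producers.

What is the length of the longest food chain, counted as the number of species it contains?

4 species

One longest chain: Blackberry → Vole → Shrew → Bobcat.
It has 4 species and 3 links.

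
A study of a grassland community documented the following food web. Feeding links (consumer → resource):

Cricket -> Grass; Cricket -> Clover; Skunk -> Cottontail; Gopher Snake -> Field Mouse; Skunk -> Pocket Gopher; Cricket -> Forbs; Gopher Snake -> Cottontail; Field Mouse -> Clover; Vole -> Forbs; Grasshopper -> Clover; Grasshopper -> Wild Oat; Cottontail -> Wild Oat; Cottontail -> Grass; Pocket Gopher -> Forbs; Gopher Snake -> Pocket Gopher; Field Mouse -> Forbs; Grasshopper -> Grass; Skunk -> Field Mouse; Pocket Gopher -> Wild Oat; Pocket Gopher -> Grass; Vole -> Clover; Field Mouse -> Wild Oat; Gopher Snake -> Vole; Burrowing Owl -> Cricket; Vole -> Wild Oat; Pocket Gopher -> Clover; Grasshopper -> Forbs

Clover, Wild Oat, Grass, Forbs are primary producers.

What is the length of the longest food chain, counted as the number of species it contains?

One longest chain: Clover → Cricket → Burrowing Owl.
It has 3 species and 2 links.

3 species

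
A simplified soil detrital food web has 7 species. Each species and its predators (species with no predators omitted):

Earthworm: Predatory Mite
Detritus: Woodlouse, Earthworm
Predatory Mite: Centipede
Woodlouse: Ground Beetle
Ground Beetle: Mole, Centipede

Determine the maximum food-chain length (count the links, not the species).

One longest chain: Detritus → Woodlouse → Ground Beetle → Mole.
It has 4 species and 3 links.

3 links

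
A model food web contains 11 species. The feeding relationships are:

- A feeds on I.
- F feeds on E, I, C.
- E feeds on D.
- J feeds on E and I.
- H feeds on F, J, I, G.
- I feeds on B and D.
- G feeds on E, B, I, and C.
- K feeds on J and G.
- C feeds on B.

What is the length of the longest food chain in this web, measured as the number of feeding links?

One longest chain: D → E → J → K.
It has 4 species and 3 links.

3 links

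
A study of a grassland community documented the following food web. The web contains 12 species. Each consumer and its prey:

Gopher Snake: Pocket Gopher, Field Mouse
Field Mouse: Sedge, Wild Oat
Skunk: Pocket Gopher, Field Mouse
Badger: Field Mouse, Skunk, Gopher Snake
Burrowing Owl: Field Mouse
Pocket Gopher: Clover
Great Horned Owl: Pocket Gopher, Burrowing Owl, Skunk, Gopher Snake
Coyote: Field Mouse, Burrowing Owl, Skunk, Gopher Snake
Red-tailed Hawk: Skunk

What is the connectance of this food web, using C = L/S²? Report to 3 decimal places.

C = 0.139

The web has S = 12 species and L = 20 feeding links.
C = L / S² = 20 / 144 = 0.1389 ≈ 0.139.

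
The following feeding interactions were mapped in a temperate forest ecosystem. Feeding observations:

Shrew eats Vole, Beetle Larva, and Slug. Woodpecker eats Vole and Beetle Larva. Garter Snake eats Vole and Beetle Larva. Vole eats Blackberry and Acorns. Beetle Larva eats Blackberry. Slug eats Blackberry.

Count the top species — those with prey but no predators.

3

Top species (has prey, but nothing eats it): Shrew, Woodpecker, Garter Snake.
Count: 3.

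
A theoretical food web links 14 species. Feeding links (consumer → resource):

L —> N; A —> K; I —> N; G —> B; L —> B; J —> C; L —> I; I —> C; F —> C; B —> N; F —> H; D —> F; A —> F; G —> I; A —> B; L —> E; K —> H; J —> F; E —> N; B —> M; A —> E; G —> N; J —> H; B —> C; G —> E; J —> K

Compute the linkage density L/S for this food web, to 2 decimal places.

There are L = 26 links among S = 14 species.
L/S = 26/14 = 1.8571 ≈ 1.86.

L/S = 1.86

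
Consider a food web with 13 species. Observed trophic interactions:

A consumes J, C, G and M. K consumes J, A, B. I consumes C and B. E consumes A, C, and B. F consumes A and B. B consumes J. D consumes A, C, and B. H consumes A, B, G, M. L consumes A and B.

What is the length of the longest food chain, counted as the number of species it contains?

3 species

One longest chain: J → B → K.
It has 3 species and 2 links.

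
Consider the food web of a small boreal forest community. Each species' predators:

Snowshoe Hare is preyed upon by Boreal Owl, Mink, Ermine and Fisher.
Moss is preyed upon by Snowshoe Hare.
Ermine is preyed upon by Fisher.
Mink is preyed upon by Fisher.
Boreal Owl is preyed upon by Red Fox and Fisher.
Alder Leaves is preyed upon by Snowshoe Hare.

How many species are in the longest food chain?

4 species

One longest chain: Alder Leaves → Snowshoe Hare → Boreal Owl → Fisher.
It has 4 species and 3 links.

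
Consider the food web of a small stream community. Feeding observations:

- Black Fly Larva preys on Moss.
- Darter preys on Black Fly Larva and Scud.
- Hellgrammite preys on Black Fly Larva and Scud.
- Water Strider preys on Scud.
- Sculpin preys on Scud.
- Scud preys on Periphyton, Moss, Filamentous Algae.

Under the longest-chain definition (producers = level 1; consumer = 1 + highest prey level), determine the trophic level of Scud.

Trophic level 2

Periphyton is a producer → level 1.
Scud eats Periphyton (level 1); other prey at levels: Moss 1, Filamentous Algae 1 → level 2.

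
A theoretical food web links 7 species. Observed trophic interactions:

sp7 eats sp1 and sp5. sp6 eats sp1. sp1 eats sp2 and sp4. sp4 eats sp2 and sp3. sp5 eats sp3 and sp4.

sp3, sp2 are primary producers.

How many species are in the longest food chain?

4 species

One longest chain: sp3 → sp4 → sp1 → sp6.
It has 4 species and 3 links.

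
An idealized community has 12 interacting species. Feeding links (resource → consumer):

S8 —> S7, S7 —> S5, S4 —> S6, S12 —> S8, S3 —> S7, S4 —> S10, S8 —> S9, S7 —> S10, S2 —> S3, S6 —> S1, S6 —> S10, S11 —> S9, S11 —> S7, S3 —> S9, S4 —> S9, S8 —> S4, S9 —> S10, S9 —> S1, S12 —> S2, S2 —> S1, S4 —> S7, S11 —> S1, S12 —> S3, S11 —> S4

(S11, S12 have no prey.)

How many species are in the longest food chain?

5 species

One longest chain: S12 → S8 → S4 → S7 → S5.
It has 5 species and 4 links.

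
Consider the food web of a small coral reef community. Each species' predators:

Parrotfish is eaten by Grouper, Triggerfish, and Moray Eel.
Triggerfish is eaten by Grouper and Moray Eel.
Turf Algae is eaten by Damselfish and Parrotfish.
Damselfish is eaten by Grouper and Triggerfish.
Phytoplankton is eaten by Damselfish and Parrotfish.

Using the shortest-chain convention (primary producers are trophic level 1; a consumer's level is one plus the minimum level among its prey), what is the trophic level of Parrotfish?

Trophic level 2

Phytoplankton is a producer → level 1.
Parrotfish eats Phytoplankton → level 2.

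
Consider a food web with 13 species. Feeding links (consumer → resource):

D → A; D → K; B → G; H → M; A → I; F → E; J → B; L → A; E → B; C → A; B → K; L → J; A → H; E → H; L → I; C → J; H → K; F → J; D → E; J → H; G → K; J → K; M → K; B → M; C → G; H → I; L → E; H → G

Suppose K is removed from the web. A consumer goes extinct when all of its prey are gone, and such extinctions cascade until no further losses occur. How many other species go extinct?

3

Remove K.
Round 1: G (all prey gone), M (all prey gone) → extinct.
Round 2: B (all prey gone) → extinct.
No further losses. Total secondary extinctions: 3.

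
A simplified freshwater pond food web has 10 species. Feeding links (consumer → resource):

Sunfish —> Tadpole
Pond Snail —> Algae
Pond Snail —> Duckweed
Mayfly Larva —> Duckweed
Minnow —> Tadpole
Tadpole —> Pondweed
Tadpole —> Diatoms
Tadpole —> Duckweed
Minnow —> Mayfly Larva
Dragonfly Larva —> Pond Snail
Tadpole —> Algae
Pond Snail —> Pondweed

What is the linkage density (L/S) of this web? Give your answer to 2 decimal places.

L/S = 1.20

There are L = 12 links among S = 10 species.
L/S = 12/10 = 1.2000 ≈ 1.20.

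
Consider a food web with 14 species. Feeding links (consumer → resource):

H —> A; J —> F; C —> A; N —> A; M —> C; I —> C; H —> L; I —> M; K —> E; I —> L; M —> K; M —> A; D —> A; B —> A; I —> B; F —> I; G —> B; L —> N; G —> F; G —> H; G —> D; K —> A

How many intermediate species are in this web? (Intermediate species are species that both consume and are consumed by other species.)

10

Intermediate species (has both prey and predators): D, N, B, K, C, M, L, H, I, F.
Count: 10.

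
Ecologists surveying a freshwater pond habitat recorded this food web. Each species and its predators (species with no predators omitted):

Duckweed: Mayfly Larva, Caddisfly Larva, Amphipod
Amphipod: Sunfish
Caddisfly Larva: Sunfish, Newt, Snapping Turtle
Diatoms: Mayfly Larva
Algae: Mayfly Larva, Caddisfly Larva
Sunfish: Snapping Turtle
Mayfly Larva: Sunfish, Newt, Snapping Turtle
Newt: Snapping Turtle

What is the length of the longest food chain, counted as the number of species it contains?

4 species

One longest chain: Algae → Mayfly Larva → Sunfish → Snapping Turtle.
It has 4 species and 3 links.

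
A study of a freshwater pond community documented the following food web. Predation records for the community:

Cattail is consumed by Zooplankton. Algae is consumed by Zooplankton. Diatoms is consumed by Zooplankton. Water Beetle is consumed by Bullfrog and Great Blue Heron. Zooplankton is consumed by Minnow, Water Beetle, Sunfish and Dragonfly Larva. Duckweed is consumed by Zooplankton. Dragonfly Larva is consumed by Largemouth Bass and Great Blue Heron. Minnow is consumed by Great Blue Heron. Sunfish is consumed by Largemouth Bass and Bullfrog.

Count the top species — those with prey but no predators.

Top species (has prey, but nothing eats it): Great Blue Heron, Largemouth Bass, Bullfrog.
Count: 3.

3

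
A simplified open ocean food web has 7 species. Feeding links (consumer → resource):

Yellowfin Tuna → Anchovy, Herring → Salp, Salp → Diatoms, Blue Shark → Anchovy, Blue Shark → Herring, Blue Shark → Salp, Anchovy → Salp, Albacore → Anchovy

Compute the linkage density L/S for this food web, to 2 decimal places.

L/S = 1.14

There are L = 8 links among S = 7 species.
L/S = 8/7 = 1.1429 ≈ 1.14.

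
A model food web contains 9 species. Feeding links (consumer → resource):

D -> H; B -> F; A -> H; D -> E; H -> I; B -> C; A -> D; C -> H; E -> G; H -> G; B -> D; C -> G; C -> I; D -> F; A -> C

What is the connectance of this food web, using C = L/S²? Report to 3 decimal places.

The web has S = 9 species and L = 15 feeding links.
C = L / S² = 15 / 81 = 0.1852 ≈ 0.185.

C = 0.185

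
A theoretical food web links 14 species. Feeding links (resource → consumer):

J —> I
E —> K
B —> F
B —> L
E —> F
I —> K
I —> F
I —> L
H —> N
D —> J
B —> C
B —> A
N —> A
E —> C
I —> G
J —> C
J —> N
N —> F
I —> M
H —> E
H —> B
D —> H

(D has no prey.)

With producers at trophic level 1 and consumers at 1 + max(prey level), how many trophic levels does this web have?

Producers (level 1): D.
D → J → I → G gives G level 4.
No species has a prey at level 4, so no species reaches level 5.

4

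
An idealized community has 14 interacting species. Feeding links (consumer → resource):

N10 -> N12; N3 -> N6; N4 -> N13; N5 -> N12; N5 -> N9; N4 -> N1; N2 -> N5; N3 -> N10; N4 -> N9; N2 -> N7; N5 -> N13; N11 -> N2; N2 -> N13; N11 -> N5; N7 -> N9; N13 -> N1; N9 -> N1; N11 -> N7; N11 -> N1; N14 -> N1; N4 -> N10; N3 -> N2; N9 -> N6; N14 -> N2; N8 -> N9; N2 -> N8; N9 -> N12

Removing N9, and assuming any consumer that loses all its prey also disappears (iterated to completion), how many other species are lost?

2

Remove N9.
Round 1: N7 (all prey gone), N8 (all prey gone) → extinct.
No further losses. Total secondary extinctions: 2.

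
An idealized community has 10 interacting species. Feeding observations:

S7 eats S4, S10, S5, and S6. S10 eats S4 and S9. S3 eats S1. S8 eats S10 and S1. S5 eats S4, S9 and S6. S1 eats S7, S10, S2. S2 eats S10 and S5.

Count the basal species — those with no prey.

Basal species (no prey listed): S6, S4, S9.
Count: 3.

3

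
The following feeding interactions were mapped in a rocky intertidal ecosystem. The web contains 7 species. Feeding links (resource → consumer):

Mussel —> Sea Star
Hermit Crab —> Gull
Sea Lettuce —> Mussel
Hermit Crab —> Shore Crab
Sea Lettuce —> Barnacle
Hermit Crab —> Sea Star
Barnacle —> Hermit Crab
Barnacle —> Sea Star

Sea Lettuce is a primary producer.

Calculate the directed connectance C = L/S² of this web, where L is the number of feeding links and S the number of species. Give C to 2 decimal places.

C = 0.16

The web has S = 7 species and L = 8 feeding links.
C = L / S² = 8 / 49 = 0.1633 ≈ 0.16.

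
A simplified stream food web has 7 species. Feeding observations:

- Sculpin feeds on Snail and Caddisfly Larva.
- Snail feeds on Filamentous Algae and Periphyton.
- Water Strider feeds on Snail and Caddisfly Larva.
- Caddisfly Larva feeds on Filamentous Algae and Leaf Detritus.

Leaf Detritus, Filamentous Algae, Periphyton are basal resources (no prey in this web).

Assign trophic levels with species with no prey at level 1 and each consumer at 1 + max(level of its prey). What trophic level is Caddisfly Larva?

Trophic level 2

Leaf Detritus has no prey (basal) → level 1.
Caddisfly Larva eats Leaf Detritus (level 1); other prey at levels: Filamentous Algae 1 → level 2.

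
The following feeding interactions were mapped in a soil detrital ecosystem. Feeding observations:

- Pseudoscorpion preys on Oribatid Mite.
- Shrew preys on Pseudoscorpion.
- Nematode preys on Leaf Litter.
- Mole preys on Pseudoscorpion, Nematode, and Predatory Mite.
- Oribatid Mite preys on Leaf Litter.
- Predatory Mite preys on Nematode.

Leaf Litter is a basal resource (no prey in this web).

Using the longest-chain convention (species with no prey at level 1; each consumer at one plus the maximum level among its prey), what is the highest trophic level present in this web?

4

Basal resources (level 1): Leaf Litter.
Leaf Litter → Oribatid Mite → Pseudoscorpion → Mole gives Mole level 4.
No species has a prey at level 4, so no species reaches level 5.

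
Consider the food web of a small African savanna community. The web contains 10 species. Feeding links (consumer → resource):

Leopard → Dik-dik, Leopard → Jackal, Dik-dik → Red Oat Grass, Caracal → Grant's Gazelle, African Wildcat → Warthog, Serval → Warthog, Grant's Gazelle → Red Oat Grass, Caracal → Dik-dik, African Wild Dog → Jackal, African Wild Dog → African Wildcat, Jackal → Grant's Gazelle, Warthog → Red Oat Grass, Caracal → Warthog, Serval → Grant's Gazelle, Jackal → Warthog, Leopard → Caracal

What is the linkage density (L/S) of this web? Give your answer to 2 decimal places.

There are L = 16 links among S = 10 species.
L/S = 16/10 = 1.6000 ≈ 1.60.

L/S = 1.60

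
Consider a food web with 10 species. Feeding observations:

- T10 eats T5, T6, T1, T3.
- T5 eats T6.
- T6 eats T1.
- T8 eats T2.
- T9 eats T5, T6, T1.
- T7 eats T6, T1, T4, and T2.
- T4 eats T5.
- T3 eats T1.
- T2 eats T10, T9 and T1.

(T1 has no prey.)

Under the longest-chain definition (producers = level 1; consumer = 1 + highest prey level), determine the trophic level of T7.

Trophic level 6

T1 is a producer → level 1.
T6 eats T1 → level 2.
T5 eats T6 → level 3.
T9 eats T5 (level 3); other prey at levels: T1 1, T6 2 → level 4.
T2 eats T9 (level 4); other prey at levels: T1 1, T10 4 → level 5.
T7 eats T2 (level 5); other prey at levels: T1 1, T6 2, T4 4 → level 6.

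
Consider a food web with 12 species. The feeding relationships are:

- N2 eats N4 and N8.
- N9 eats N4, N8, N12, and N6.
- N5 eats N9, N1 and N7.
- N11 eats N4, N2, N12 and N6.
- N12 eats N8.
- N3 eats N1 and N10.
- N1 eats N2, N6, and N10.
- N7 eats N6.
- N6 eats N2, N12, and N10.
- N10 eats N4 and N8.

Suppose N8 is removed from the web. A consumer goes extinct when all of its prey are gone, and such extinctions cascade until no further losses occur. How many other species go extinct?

Remove N8.
Round 1: N12 (all prey gone) → extinct.
No further losses. Total secondary extinctions: 1.

1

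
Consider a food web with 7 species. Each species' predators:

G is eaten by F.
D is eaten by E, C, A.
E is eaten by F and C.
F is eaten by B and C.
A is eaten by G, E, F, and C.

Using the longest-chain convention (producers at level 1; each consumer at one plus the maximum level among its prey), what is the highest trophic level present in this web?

Producers (level 1): D.
D → A → E → F → B gives B level 5.
No species has a prey at level 5, so no species reaches level 6.

5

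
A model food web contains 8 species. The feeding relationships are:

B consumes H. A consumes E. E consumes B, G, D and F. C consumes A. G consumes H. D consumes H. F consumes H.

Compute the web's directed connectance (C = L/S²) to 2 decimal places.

The web has S = 8 species and L = 10 feeding links.
C = L / S² = 10 / 64 = 0.1562 ≈ 0.16.

C = 0.16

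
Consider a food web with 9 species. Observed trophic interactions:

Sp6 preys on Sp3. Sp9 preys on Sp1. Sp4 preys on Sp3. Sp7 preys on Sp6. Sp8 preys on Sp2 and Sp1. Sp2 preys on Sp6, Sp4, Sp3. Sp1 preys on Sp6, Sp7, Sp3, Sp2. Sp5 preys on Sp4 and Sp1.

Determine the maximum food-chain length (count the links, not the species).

One longest chain: Sp3 → Sp6 → Sp7 → Sp1 → Sp5.
It has 5 species and 4 links.

4 links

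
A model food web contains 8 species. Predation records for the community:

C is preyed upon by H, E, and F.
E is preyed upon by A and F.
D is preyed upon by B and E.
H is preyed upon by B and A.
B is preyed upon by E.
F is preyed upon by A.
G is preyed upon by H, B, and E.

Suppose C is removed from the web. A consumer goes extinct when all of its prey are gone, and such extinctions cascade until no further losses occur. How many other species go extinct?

Remove C.
Every predator of it retains at least one other prey: H still has G; E still has G, D, B; F still has E.
No consumer loses all prey, so no secondary extinctions occur.

0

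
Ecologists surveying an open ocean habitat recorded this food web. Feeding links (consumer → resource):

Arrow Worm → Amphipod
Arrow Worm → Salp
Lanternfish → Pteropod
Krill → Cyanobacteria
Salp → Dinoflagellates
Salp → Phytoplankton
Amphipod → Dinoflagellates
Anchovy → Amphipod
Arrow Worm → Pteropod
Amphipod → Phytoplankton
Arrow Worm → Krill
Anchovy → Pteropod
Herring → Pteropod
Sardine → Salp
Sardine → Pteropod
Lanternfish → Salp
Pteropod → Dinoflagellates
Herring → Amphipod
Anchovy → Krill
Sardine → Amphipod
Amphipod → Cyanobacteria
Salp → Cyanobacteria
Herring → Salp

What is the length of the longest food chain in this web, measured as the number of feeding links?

2 links

One longest chain: Dinoflagellates → Salp → Herring.
It has 3 species and 2 links.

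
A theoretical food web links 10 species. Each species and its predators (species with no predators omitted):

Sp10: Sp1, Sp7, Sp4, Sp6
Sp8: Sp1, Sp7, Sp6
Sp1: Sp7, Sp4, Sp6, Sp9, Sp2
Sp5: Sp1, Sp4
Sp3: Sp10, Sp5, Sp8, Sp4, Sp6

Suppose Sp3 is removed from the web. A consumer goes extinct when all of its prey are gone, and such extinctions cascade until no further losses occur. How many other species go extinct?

9

Remove Sp3.
Round 1: Sp10 (all prey gone), Sp5 (all prey gone), Sp8 (all prey gone) → extinct.
Round 2: Sp1 (all prey gone) → extinct.
Round 3: Sp7 (all prey gone), Sp4 (all prey gone), Sp6 (all prey gone), Sp9 (all prey gone), Sp2 (all prey gone) → extinct.
No further losses. Total secondary extinctions: 9.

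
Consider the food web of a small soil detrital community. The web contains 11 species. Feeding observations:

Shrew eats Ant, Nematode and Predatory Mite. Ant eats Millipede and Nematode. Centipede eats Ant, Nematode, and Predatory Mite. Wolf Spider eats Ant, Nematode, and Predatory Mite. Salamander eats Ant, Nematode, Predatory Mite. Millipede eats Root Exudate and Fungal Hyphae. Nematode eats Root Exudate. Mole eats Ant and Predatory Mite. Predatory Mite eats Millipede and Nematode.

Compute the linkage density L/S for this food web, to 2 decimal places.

There are L = 21 links among S = 11 species.
L/S = 21/11 = 1.9091 ≈ 1.91.

L/S = 1.91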